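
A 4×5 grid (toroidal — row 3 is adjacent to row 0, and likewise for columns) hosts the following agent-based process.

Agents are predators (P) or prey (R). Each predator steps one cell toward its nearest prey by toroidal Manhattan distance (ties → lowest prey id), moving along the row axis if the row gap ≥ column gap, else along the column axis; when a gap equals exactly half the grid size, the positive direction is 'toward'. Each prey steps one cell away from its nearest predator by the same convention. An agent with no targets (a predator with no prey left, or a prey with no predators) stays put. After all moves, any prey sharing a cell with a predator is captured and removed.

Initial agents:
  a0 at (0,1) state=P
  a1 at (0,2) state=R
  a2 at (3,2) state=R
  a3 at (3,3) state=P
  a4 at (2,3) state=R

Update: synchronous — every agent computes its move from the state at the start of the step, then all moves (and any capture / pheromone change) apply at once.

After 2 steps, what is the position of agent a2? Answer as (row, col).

t=1: a0@(0,2):P a1@(0,3):R a2@(3,1):R a3@(3,2):P a4@(1,3):R
t=2: a0@(0,3):P a1@(0,4):R a2@(3,0):R a3@(3,1):P a4@(2,3):R

(3, 0)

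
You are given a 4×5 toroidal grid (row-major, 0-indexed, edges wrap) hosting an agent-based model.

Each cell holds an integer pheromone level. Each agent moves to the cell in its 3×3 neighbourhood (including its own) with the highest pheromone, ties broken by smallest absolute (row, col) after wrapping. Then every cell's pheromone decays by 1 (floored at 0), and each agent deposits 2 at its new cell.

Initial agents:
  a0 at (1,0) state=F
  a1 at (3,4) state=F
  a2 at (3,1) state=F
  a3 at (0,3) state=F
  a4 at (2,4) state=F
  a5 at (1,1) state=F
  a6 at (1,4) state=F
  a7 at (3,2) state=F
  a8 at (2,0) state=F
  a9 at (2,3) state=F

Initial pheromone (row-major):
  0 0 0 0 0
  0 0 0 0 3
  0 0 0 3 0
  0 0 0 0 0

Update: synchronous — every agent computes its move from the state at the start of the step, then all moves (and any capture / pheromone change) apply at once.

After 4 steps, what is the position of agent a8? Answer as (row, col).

(1, 4)

t=1: a0@(1,4) a1@(2,3) a2@(0,0) a3@(1,4) a4@(1,4) a5@(0,0) a6@(1,4) a7@(2,3) a8@(1,4) a9@(1,4) | pheromone: 4 0 0 0 0 / 0 0 0 0 14 / 0 0 0 6 0 / 0 0 0 0 0
t=2: a0@(1,4) a1@(1,4) a2@(1,4) a3@(1,4) a4@(1,4) a5@(1,4) a6@(1,4) a7@(1,4) a8@(1,4) a9@(1,4) | pheromone: 3 0 0 0 0 / 0 0 0 0 33 / 0 0 0 5 0 / 0 0 0 0 0
t=3: a0@(1,4) a1@(1,4) a2@(1,4) a3@(1,4) a4@(1,4) a5@(1,4) a6@(1,4) a7@(1,4) a8@(1,4) a9@(1,4) | pheromone: 2 0 0 0 0 / 0 0 0 0 52 / 0 0 0 4 0 / 0 0 0 0 0
t=4: a0@(1,4) a1@(1,4) a2@(1,4) a3@(1,4) a4@(1,4) a5@(1,4) a6@(1,4) a7@(1,4) a8@(1,4) a9@(1,4) | pheromone: 1 0 0 0 0 / 0 0 0 0 71 / 0 0 0 3 0 / 0 0 0 0 0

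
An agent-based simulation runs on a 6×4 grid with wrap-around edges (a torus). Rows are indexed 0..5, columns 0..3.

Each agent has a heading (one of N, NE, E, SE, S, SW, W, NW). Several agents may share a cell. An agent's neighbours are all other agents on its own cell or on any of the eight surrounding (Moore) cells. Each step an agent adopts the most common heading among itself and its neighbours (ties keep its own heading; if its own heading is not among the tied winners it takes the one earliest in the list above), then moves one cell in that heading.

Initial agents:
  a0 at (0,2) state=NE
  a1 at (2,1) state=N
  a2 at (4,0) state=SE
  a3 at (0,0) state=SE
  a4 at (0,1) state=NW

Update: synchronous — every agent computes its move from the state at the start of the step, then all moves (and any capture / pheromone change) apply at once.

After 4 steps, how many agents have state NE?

t=1: a0@(5,3):NE a1@(1,1):N a2@(5,1):SE a3@(1,1):SE a4@(5,0):NW
t=2: a0@(4,0):NE a1@(0,1):N a2@(0,2):SE a3@(2,2):SE a4@(4,3):NW
t=3: a0@(3,1):NE a1@(5,1):N a2@(1,3):SE a3@(3,3):SE a4@(3,2):NW
t=4: a0@(2,2):NE a1@(4,1):N a2@(2,0):SE a3@(4,0):SE a4@(2,1):NW

1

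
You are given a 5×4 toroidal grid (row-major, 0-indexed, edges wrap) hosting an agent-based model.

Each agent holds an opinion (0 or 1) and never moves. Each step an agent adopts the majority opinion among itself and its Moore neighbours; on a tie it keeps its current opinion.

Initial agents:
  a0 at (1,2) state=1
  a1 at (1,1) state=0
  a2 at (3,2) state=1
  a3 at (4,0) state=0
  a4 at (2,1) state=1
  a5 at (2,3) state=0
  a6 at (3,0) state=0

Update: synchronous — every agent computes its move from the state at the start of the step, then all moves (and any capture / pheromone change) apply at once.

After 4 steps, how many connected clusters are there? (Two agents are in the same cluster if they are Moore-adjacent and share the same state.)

2

t=1: a0@(1,2):1 a1@(1,1):1 a2@(3,2):1 a3@(4,0):0 a4@(2,1):1 a5@(2,3):0 a6@(3,0):0
t=2: (unchanged — steady state)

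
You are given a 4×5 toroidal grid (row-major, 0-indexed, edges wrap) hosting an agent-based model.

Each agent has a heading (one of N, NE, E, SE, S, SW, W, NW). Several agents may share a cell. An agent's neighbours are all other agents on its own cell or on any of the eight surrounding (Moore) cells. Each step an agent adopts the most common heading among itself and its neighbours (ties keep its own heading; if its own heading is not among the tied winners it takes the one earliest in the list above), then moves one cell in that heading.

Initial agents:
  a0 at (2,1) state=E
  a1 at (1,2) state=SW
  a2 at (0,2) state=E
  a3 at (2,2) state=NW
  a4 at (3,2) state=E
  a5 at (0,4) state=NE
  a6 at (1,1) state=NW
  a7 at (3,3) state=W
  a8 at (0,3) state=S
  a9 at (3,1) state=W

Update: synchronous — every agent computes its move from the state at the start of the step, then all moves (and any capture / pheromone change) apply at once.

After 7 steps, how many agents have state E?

10

t=1: a0@(2,2):E a1@(1,3):E a2@(0,3):E a3@(1,1):NW a4@(3,3):E a5@(3,0):NE a6@(0,0):NW a7@(3,4):E a8@(0,4):E a9@(3,2):E
t=2: a0@(2,3):E a1@(1,4):E a2@(0,4):E a3@(0,0):NW a4@(3,4):E a5@(3,1):E a6@(3,4):NW a7@(3,0):E a8@(0,0):E a9@(3,3):E
t=3: a0@(2,4):E a1@(1,0):E a2@(0,0):E a3@(0,1):E a4@(3,0):E a5@(3,2):E a6@(3,0):E a7@(3,1):E a8@(0,1):E a9@(3,4):E
t=4: a0@(2,0):E a1@(1,1):E a2@(0,1):E a3@(0,2):E a4@(3,1):E a5@(3,3):E a6@(3,1):E a7@(3,2):E a8@(0,2):E a9@(3,0):E
t=5: a0@(2,1):E a1@(1,2):E a2@(0,2):E a3@(0,3):E a4@(3,2):E a5@(3,4):E a6@(3,2):E a7@(3,3):E a8@(0,3):E a9@(3,1):E
t=6: a0@(2,2):E a1@(1,3):E a2@(0,3):E a3@(0,4):E a4@(3,3):E a5@(3,0):E a6@(3,3):E a7@(3,4):E a8@(0,4):E a9@(3,2):E
t=7: a0@(2,3):E a1@(1,4):E a2@(0,4):E a3@(0,0):E a4@(3,4):E a5@(3,1):E a6@(3,4):E a7@(3,0):E a8@(0,0):E a9@(3,3):E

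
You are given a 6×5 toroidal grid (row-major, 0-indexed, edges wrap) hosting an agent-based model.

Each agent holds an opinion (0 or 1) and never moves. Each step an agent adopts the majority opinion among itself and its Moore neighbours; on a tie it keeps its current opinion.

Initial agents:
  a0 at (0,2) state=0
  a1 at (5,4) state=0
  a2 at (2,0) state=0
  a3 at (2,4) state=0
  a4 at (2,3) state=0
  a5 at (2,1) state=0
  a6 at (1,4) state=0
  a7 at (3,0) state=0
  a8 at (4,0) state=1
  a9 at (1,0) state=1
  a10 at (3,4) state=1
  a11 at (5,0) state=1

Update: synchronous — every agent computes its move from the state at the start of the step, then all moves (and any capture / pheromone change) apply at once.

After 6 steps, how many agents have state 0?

t=1: a0@(0,2):0 a1@(5,4):1 a2@(2,0):0 a3@(2,4):0 a4@(2,3):0 a5@(2,1):0 a6@(1,4):0 a7@(3,0):0 a8@(4,0):1 a9@(1,0):0 a10@(3,4):0 a11@(5,0):1
t=2: (unchanged — steady state)

9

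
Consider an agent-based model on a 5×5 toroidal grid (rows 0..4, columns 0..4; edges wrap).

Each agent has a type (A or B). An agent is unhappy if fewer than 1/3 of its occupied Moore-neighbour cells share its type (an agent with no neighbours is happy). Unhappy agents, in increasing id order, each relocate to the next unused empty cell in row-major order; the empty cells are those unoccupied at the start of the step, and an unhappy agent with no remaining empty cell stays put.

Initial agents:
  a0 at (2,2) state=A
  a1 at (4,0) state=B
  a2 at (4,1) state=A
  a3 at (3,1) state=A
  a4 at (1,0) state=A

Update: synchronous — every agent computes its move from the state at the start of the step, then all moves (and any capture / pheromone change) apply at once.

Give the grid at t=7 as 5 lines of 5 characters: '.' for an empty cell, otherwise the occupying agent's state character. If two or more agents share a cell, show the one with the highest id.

B.A..
.....
..A..
.A...
.A...

t=1: a0@(2,2):A a1@(0,0):B a2@(4,1):A a3@(3,1):A a4@(1,0):A
t=2: a0@(2,2):A a1@(0,1):B a2@(4,1):A a3@(3,1):A a4@(0,2):A
t=3: a0@(2,2):A a1@(0,0):B a2@(4,1):A a3@(3,1):A a4@(0,2):A
t=4: a0@(2,2):A a1@(0,1):B a2@(4,1):A a3@(3,1):A a4@(0,2):A
t=5: a0@(2,2):A a1@(0,0):B a2@(4,1):A a3@(3,1):A a4@(0,2):A
t=6: a0@(2,2):A a1@(0,1):B a2@(4,1):A a3@(3,1):A a4@(0,2):A
t=7: a0@(2,2):A a1@(0,0):B a2@(4,1):A a3@(3,1):A a4@(0,2):A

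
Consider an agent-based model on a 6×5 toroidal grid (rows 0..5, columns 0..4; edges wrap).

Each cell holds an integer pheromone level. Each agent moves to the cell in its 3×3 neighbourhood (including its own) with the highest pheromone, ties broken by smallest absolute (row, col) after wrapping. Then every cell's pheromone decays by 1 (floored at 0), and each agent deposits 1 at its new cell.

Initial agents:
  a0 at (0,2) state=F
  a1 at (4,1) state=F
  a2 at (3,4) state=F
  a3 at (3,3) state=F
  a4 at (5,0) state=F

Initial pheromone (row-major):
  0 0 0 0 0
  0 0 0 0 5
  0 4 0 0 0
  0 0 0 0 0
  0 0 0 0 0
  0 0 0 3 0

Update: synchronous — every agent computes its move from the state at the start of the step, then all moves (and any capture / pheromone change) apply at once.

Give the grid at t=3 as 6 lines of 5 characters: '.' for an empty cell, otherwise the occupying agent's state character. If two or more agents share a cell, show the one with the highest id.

t=1: a0@(5,3) a1@(3,0) a2@(2,0) a3@(2,2) a4@(0,0) | pheromone: 1 0 0 0 0 / 0 0 0 0 4 / 1 3 1 0 0 / 1 0 0 0 0 / 0 0 0 0 0 / 0 0 0 3 0
t=2: a0@(5,3) a1@(2,1) a2@(1,4) a3@(2,1) a4@(1,4) | pheromone: 0 0 0 0 0 / 0 0 0 0 5 / 0 4 0 0 0 / 0 0 0 0 0 / 0 0 0 0 0 / 0 0 0 3 0
t=3: a0@(5,3) a1@(2,1) a2@(1,4) a3@(2,1) a4@(1,4) | pheromone: 0 0 0 0 0 / 0 0 0 0 6 / 0 5 0 0 0 / 0 0 0 0 0 / 0 0 0 0 0 / 0 0 0 3 0

.....
....F
.F...
.....
.....
...F.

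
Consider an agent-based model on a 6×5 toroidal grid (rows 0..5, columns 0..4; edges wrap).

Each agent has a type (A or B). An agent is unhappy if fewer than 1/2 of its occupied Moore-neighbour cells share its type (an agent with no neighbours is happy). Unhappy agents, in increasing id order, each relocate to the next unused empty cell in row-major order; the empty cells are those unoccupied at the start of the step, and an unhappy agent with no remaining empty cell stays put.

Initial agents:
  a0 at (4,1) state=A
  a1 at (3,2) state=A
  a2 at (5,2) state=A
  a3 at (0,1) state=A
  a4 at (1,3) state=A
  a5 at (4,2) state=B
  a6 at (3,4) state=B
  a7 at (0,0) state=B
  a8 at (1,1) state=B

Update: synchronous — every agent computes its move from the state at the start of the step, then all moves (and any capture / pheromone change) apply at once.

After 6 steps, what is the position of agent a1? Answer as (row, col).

(3, 2)

t=1: a0@(4,1):A a1@(3,2):A a2@(5,2):A a3@(0,2):A a4@(1,3):A a5@(0,3):B a6@(3,4):B a7@(0,0):B a8@(1,1):B
t=2: a0@(4,1):A a1@(3,2):A a2@(5,2):A a3@(0,2):A a4@(1,3):A a5@(0,1):B a6@(3,4):B a7@(0,0):B a8@(1,1):B
t=3: (unchanged — steady state)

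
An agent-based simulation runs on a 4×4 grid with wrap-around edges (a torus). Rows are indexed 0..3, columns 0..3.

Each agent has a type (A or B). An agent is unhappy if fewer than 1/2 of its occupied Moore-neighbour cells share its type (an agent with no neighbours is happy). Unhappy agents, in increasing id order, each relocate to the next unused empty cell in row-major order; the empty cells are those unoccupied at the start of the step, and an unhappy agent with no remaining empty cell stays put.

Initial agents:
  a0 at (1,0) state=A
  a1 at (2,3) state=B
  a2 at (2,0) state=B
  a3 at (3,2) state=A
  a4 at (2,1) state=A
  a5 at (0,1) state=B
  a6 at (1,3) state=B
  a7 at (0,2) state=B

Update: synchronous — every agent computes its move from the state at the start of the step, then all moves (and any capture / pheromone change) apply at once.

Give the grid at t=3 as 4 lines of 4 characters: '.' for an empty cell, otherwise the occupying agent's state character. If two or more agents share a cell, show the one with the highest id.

AABA
...B
BB.B
....

t=1: a0@(0,0):A a1@(2,3):B a2@(2,0):B a3@(0,3):A a4@(2,1):A a5@(1,1):B a6@(1,3):B a7@(0,2):B
t=2: a0@(0,1):A a1@(2,3):B a2@(2,0):B a3@(1,0):A a4@(1,2):A a5@(1,1):B a6@(1,3):B a7@(0,2):B
t=3: a0@(0,1):A a1@(2,3):B a2@(2,0):B a3@(0,0):A a4@(0,3):A a5@(2,1):B a6@(1,3):B a7@(0,2):B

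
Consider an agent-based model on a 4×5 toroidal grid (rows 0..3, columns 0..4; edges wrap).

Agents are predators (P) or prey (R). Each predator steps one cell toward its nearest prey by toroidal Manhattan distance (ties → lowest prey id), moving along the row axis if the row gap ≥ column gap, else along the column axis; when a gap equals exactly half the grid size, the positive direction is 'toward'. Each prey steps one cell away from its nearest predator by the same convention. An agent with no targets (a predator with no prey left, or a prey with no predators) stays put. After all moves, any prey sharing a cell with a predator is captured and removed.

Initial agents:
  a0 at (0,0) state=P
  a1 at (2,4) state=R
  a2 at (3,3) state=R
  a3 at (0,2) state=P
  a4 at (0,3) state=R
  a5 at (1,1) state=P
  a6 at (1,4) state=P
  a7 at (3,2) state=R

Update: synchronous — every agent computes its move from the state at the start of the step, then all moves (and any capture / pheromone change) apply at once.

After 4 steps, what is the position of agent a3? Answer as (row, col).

t=1: a0@(0,4):P a1@(3,4):R a2@(2,3):R a3@(0,3):P a5@(1,0):P a6@(2,4):P a7@(2,2):R
t=2: a0@(3,4):P a1@(2,4):R a2@(2,2):R a3@(3,3):P a5@(2,0):P a6@(3,4):P a7@(2,1):R
t=3: a0@(2,4):P a1@(1,4):R a2@(1,2):R a3@(2,3):P a5@(2,4):P a6@(2,4):P a7@(2,2):R
t=4: a0@(1,4):P a1@(0,4):R a2@(0,2):R a3@(2,2):P a5@(1,4):P a6@(1,4):P a7@(2,1):R

(2, 2)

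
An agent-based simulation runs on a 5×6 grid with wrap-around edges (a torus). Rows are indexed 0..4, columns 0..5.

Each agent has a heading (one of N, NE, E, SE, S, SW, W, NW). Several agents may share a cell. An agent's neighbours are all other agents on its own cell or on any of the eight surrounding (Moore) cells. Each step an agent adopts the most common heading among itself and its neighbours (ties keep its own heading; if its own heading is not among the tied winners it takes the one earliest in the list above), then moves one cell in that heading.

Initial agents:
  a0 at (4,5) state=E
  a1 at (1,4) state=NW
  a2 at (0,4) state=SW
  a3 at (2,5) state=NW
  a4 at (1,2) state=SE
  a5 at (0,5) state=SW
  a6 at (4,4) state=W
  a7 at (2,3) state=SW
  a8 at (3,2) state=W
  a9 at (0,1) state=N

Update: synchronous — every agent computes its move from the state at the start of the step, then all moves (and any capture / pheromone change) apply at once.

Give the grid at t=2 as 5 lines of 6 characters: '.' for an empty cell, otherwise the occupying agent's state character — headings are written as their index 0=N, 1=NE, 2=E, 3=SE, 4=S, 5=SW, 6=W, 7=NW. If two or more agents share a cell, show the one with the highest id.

......
..55..
..55..
605...
.5....

t=1: a0@(0,4):SW a1@(2,3):SW a2@(1,3):SW a3@(1,4):NW a4@(2,3):SE a5@(1,4):SW a6@(0,3):SW a7@(3,2):SW a8@(3,1):W a9@(4,1):N
t=2: a0@(1,3):SW a1@(3,2):SW a2@(2,2):SW a3@(2,3):SW a4@(3,2):SW a5@(2,3):SW a6@(1,2):SW a7@(4,1):SW a8@(3,0):W a9@(3,1):N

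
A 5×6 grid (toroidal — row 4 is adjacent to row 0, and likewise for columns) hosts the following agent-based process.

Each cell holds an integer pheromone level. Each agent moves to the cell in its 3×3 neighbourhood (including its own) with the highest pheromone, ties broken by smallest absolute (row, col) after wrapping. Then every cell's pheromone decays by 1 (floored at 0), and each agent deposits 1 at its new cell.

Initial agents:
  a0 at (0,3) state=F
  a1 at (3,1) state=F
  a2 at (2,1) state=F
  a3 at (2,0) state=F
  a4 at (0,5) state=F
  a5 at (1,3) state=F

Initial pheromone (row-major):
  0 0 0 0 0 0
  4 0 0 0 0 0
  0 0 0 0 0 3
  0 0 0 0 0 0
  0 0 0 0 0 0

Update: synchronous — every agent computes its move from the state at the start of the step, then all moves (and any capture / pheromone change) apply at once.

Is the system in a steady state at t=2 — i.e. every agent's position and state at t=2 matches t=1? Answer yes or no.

t=1: a0@(0,2) a1@(2,0) a2@(1,0) a3@(1,0) a4@(1,0) a5@(0,2) | pheromone: 0 0 2 0 0 0 / 6 0 0 0 0 0 / 1 0 0 0 0 2 / 0 0 0 0 0 0 / 0 0 0 0 0 0
t=2: a0@(0,2) a1@(1,0) a2@(1,0) a3@(1,0) a4@(1,0) a5@(0,2) | pheromone: 0 0 3 0 0 0 / 9 0 0 0 0 0 / 0 0 0 0 0 1 / 0 0 0 0 0 0 / 0 0 0 0 0 0

no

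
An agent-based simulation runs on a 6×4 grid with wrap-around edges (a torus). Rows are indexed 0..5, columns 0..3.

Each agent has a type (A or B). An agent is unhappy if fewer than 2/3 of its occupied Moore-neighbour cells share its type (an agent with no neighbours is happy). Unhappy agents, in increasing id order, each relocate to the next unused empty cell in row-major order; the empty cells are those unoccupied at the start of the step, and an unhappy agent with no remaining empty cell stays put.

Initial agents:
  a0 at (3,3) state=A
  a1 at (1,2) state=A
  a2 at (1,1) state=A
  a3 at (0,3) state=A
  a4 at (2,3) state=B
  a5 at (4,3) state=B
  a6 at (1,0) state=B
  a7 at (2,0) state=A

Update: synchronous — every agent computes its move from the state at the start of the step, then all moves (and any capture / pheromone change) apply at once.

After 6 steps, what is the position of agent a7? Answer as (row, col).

(3, 1)

t=1: a0@(0,0):A a1@(1,2):A a2@(1,1):A a3@(0,1):A a4@(0,2):B a5@(1,3):B a6@(2,1):B a7@(2,2):A
t=2: a0@(0,0):A a1@(0,3):A a2@(1,1):A a3@(0,1):A a4@(1,0):B a5@(2,0):B a6@(2,3):B a7@(3,0):A
t=3: a0@(0,0):A a1@(0,2):A a2@(1,2):A a3@(0,1):A a4@(1,3):B a5@(2,1):B a6@(2,3):B a7@(2,2):A
t=4: a0@(0,3):A a1@(0,2):A a2@(1,0):A a3@(0,1):A a4@(1,1):B a5@(2,0):B a6@(3,0):B a7@(3,1):A
t=5: a0@(0,3):A a1@(0,2):A a2@(0,0):A a3@(0,1):A a4@(1,2):B a5@(1,3):B a6@(2,1):B a7@(2,2):A
t=6: a0@(1,0):A a1@(1,1):A a2@(0,0):A a3@(0,1):A a4@(2,0):B a5@(2,3):B a6@(3,0):B a7@(3,1):A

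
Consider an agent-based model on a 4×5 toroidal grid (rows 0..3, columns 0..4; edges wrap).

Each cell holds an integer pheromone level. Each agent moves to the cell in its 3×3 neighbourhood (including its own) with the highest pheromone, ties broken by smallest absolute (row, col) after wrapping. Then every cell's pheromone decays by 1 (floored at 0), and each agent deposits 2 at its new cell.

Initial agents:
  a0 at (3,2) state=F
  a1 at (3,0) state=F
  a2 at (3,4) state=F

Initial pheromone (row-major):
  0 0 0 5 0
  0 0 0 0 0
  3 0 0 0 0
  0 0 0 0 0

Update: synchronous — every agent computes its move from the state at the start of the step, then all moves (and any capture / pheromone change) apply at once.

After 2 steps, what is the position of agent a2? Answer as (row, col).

t=1: a0@(0,3) a1@(2,0) a2@(0,3) | pheromone: 0 0 0 8 0 / 0 0 0 0 0 / 4 0 0 0 0 / 0 0 0 0 0
t=2: a0@(0,3) a1@(2,0) a2@(0,3) | pheromone: 0 0 0 11 0 / 0 0 0 0 0 / 5 0 0 0 0 / 0 0 0 0 0

(0, 3)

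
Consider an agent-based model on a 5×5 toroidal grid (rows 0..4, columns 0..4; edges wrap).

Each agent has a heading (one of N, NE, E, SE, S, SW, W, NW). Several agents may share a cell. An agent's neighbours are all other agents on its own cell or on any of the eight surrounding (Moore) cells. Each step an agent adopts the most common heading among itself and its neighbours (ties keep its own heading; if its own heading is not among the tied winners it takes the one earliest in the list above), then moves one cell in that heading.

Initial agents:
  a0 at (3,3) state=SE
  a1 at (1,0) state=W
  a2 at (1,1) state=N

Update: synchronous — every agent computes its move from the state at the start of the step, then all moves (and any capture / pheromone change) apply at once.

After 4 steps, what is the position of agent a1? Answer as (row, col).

t=1: a0@(4,4):SE a1@(1,4):W a2@(0,1):N
t=2: a0@(0,0):SE a1@(1,3):W a2@(4,1):N
t=3: a0@(1,1):SE a1@(1,2):W a2@(3,1):N
t=4: a0@(2,2):SE a1@(1,1):W a2@(2,1):N

(1, 1)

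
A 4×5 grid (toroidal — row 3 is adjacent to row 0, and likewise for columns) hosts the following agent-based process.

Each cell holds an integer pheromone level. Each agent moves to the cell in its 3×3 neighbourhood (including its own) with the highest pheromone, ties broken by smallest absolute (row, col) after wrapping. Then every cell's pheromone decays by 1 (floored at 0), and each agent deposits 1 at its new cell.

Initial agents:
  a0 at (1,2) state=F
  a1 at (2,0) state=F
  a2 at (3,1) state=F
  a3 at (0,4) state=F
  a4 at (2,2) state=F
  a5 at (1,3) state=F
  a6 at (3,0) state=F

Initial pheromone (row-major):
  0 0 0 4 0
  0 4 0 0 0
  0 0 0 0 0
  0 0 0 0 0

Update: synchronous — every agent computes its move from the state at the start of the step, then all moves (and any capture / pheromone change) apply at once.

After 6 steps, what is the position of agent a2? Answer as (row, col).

(1, 1)

t=1: a0@(0,3) a1@(1,1) a2@(0,0) a3@(0,3) a4@(1,1) a5@(0,3) a6@(0,0) | pheromone: 2 0 0 6 0 / 0 5 0 0 0 / 0 0 0 0 0 / 0 0 0 0 0
t=2: a0@(0,3) a1@(1,1) a2@(1,1) a3@(0,3) a4@(1,1) a5@(0,3) a6@(1,1) | pheromone: 1 0 0 8 0 / 0 8 0 0 0 / 0 0 0 0 0 / 0 0 0 0 0
t=3: a0@(0,3) a1@(1,1) a2@(1,1) a3@(0,3) a4@(1,1) a5@(0,3) a6@(1,1) | pheromone: 0 0 0 10 0 / 0 11 0 0 0 / 0 0 0 0 0 / 0 0 0 0 0
t=4: a0@(0,3) a1@(1,1) a2@(1,1) a3@(0,3) a4@(1,1) a5@(0,3) a6@(1,1) | pheromone: 0 0 0 12 0 / 0 14 0 0 0 / 0 0 0 0 0 / 0 0 0 0 0
t=5: a0@(0,3) a1@(1,1) a2@(1,1) a3@(0,3) a4@(1,1) a5@(0,3) a6@(1,1) | pheromone: 0 0 0 14 0 / 0 17 0 0 0 / 0 0 0 0 0 / 0 0 0 0 0
t=6: a0@(0,3) a1@(1,1) a2@(1,1) a3@(0,3) a4@(1,1) a5@(0,3) a6@(1,1) | pheromone: 0 0 0 16 0 / 0 20 0 0 0 / 0 0 0 0 0 / 0 0 0 0 0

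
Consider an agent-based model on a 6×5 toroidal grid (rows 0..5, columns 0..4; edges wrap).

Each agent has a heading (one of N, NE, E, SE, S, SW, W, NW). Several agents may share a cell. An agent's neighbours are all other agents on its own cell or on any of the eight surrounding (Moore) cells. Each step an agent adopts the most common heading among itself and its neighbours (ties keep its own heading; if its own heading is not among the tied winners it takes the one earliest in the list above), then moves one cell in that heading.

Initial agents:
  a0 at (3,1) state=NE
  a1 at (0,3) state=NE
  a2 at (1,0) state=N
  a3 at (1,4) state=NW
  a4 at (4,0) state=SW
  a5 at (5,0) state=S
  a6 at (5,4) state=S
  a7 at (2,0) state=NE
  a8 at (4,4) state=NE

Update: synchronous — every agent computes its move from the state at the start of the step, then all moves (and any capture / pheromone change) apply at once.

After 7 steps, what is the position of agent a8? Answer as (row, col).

t=1: a0@(2,2):NE a1@(5,4):NE a2@(0,0):N a3@(0,0):NE a4@(3,1):NE a5@(0,0):S a6@(0,4):S a7@(1,1):NE a8@(5,4):S
t=2: a0@(1,3):NE a1@(0,4):S a2@(5,1):NE a3@(5,1):NE a4@(2,2):NE a5@(1,0):S a6@(1,4):S a7@(0,2):NE a8@(0,4):S
t=3: a0@(0,4):NE a1@(1,4):S a2@(4,2):NE a3@(4,2):NE a4@(1,3):NE a5@(2,0):S a6@(2,4):S a7@(5,3):NE a8@(1,4):S
t=4: a0@(5,0):NE a1@(2,4):S a2@(3,3):NE a3@(3,3):NE a4@(2,3):S a5@(3,0):S a6@(3,4):S a7@(4,4):NE a8@(2,4):S
t=5: a0@(4,1):NE a1@(3,4):S a2@(4,3):S a3@(4,3):S a4@(3,3):S a5@(4,0):S a6@(4,4):S a7@(3,0):NE a8@(3,4):S
t=6: a0@(3,2):NE a1@(4,4):S a2@(5,3):S a3@(5,3):S a4@(4,3):S a5@(5,0):S a6@(5,4):S a7@(4,0):S a8@(4,4):S
t=7: a0@(2,3):NE a1@(5,4):S a2@(0,3):S a3@(0,3):S a4@(5,3):S a5@(0,0):S a6@(0,4):S a7@(5,0):S a8@(5,4):S

(5, 4)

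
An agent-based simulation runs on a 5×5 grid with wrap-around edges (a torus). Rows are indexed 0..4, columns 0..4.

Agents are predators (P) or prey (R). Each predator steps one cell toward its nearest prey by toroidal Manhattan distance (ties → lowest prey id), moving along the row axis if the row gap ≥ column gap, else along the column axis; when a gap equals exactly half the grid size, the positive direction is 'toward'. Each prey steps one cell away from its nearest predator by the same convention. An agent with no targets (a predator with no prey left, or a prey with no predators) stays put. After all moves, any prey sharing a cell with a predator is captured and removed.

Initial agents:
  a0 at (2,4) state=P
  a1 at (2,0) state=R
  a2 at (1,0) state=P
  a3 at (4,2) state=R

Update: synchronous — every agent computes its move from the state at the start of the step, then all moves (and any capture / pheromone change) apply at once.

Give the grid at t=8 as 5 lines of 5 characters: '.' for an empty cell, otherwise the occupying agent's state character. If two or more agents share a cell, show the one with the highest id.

.....
.....
..PR.
.....
..R..

t=1: a0@(2,0):P a1@(2,1):R a2@(2,0):P a3@(0,2):R
t=2: a0@(2,1):P a1@(2,2):R a2@(2,1):P a3@(4,2):R
t=3: a0@(2,2):P a1@(2,3):R a2@(2,2):P a3@(0,2):R
t=4: a0@(2,3):P a1@(2,4):R a2@(2,3):P a3@(4,2):R
t=5: a0@(2,4):P a1@(2,0):R a2@(2,4):P a3@(0,2):R
t=6: a0@(2,0):P a1@(2,1):R a2@(2,0):P a3@(4,2):R
t=7: a0@(2,1):P a1@(2,2):R a2@(2,1):P a3@(0,2):R
t=8: a0@(2,2):P a1@(2,3):R a2@(2,2):P a3@(4,2):R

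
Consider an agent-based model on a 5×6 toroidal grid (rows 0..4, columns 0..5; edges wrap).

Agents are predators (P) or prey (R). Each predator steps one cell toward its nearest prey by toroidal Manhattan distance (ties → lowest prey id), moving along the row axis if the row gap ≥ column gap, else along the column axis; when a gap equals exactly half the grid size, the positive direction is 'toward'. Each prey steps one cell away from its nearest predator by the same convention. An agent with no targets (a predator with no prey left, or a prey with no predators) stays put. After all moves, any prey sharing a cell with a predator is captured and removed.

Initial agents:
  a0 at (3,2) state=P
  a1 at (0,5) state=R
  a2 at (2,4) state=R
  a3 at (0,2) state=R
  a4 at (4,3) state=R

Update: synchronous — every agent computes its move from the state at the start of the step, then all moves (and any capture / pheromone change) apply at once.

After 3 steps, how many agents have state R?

t=1: a0@(4,2):P a1@(0,4):R a2@(2,5):R a3@(1,2):R a4@(0,3):R
t=2: a0@(0,2):P a1@(0,5):R a2@(2,4):R a3@(2,2):R a4@(1,3):R
t=3: a0@(1,2):P a1@(0,4):R a2@(3,4):R a3@(3,2):R a4@(2,3):R

4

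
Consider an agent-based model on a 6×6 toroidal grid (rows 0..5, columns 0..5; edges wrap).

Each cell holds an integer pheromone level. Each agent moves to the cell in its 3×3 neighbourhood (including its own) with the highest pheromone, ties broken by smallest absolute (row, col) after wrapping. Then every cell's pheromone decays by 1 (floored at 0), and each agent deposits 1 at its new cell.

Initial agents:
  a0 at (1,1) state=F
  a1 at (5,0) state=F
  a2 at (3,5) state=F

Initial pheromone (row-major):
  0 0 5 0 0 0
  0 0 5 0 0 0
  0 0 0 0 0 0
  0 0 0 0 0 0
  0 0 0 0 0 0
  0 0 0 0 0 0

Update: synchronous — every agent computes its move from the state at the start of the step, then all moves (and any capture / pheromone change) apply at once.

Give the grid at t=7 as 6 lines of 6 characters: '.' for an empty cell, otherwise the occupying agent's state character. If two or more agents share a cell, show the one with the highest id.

F.F...
......
F.....
......
......
......

t=1: a0@(0,2) a1@(0,0) a2@(2,0) | pheromone: 1 0 5 0 0 0 / 0 0 4 0 0 0 / 1 0 0 0 0 0 / 0 0 0 0 0 0 / 0 0 0 0 0 0 / 0 0 0 0 0 0
t=2: a0@(0,2) a1@(0,0) a2@(2,0) | pheromone: 1 0 5 0 0 0 / 0 0 3 0 0 0 / 1 0 0 0 0 0 / 0 0 0 0 0 0 / 0 0 0 0 0 0 / 0 0 0 0 0 0
t=3: a0@(0,2) a1@(0,0) a2@(2,0) | pheromone: 1 0 5 0 0 0 / 0 0 2 0 0 0 / 1 0 0 0 0 0 / 0 0 0 0 0 0 / 0 0 0 0 0 0 / 0 0 0 0 0 0
t=4: a0@(0,2) a1@(0,0) a2@(2,0) | pheromone: 1 0 5 0 0 0 / 0 0 1 0 0 0 / 1 0 0 0 0 0 / 0 0 0 0 0 0 / 0 0 0 0 0 0 / 0 0 0 0 0 0
t=5: a0@(0,2) a1@(0,0) a2@(2,0) | pheromone: 1 0 5 0 0 0 / 0 0 0 0 0 0 / 1 0 0 0 0 0 / 0 0 0 0 0 0 / 0 0 0 0 0 0 / 0 0 0 0 0 0
t=6: (unchanged — steady state)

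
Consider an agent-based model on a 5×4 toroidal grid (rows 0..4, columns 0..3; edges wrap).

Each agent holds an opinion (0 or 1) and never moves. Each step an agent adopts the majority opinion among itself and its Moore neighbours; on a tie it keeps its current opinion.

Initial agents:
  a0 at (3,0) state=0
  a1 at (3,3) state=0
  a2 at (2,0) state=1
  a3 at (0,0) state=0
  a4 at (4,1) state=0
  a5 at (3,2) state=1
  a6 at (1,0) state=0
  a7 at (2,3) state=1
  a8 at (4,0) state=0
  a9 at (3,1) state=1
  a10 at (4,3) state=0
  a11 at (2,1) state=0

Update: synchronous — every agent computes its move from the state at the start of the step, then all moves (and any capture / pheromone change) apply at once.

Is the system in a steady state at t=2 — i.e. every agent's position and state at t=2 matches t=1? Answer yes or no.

t=1: a0@(3,0):0 a1@(3,3):0 a2@(2,0):0 a3@(0,0):0 a4@(4,1):0 a5@(3,2):0 a6@(1,0):0 a7@(2,3):1 a8@(4,0):0 a9@(3,1):0 a10@(4,3):0 a11@(2,1):0
t=2: a0@(3,0):0 a1@(3,3):0 a2@(2,0):0 a3@(0,0):0 a4@(4,1):0 a5@(3,2):0 a6@(1,0):0 a7@(2,3):0 a8@(4,0):0 a9@(3,1):0 a10@(4,3):0 a11@(2,1):0

no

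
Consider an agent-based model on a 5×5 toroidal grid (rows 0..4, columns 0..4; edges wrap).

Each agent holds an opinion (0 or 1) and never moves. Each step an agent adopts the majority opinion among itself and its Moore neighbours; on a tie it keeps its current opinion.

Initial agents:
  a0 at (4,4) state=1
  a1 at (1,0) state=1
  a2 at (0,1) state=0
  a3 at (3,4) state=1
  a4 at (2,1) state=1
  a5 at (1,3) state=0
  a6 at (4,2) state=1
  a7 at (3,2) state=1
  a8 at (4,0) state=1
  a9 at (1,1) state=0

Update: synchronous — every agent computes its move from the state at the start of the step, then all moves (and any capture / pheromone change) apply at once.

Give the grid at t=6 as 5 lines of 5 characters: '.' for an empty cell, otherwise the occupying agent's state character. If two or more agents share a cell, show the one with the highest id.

.1...
11.0.
.1...
..1.1
1.1.1

t=1: a0@(4,4):1 a1@(1,0):1 a2@(0,1):1 a3@(3,4):1 a4@(2,1):1 a5@(1,3):0 a6@(4,2):1 a7@(3,2):1 a8@(4,0):1 a9@(1,1):0
t=2: a0@(4,4):1 a1@(1,0):1 a2@(0,1):1 a3@(3,4):1 a4@(2,1):1 a5@(1,3):0 a6@(4,2):1 a7@(3,2):1 a8@(4,0):1 a9@(1,1):1
t=3: (unchanged — steady state)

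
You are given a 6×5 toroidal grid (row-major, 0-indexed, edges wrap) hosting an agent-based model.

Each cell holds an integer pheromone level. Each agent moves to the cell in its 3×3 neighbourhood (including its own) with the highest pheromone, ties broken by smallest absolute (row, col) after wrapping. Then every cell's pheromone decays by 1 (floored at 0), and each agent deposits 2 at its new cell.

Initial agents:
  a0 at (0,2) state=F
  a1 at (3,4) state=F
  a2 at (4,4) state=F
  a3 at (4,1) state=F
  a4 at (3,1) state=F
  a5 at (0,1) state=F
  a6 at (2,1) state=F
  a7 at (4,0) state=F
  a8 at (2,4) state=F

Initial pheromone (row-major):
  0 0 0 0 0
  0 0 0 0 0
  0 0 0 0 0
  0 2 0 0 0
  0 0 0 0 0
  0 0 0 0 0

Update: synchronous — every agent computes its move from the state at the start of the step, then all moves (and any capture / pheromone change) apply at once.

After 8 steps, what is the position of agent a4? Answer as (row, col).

(3, 1)

t=1: a0@(0,1) a1@(2,0) a2@(3,0) a3@(3,1) a4@(3,1) a5@(0,0) a6@(3,1) a7@(3,1) a8@(1,0) | pheromone: 2 2 0 0 0 / 2 0 0 0 0 / 2 0 0 0 0 / 2 9 0 0 0 / 0 0 0 0 0 / 0 0 0 0 0
t=2: a0@(0,0) a1@(3,1) a2@(3,1) a3@(3,1) a4@(3,1) a5@(0,0) a6@(3,1) a7@(3,1) a8@(0,0) | pheromone: 7 1 0 0 0 / 1 0 0 0 0 / 1 0 0 0 0 / 1 20 0 0 0 / 0 0 0 0 0 / 0 0 0 0 0
t=3: a0@(0,0) a1@(3,1) a2@(3,1) a3@(3,1) a4@(3,1) a5@(0,0) a6@(3,1) a7@(3,1) a8@(0,0) | pheromone: 12 0 0 0 0 / 0 0 0 0 0 / 0 0 0 0 0 / 0 31 0 0 0 / 0 0 0 0 0 / 0 0 0 0 0
t=4: a0@(0,0) a1@(3,1) a2@(3,1) a3@(3,1) a4@(3,1) a5@(0,0) a6@(3,1) a7@(3,1) a8@(0,0) | pheromone: 17 0 0 0 0 / 0 0 0 0 0 / 0 0 0 0 0 / 0 42 0 0 0 / 0 0 0 0 0 / 0 0 0 0 0
t=5: a0@(0,0) a1@(3,1) a2@(3,1) a3@(3,1) a4@(3,1) a5@(0,0) a6@(3,1) a7@(3,1) a8@(0,0) | pheromone: 22 0 0 0 0 / 0 0 0 0 0 / 0 0 0 0 0 / 0 53 0 0 0 / 0 0 0 0 0 / 0 0 0 0 0
t=6: a0@(0,0) a1@(3,1) a2@(3,1) a3@(3,1) a4@(3,1) a5@(0,0) a6@(3,1) a7@(3,1) a8@(0,0) | pheromone: 27 0 0 0 0 / 0 0 0 0 0 / 0 0 0 0 0 / 0 64 0 0 0 / 0 0 0 0 0 / 0 0 0 0 0
t=7: a0@(0,0) a1@(3,1) a2@(3,1) a3@(3,1) a4@(3,1) a5@(0,0) a6@(3,1) a7@(3,1) a8@(0,0) | pheromone: 32 0 0 0 0 / 0 0 0 0 0 / 0 0 0 0 0 / 0 75 0 0 0 / 0 0 0 0 0 / 0 0 0 0 0
t=8: a0@(0,0) a1@(3,1) a2@(3,1) a3@(3,1) a4@(3,1) a5@(0,0) a6@(3,1) a7@(3,1) a8@(0,0) | pheromone: 37 0 0 0 0 / 0 0 0 0 0 / 0 0 0 0 0 / 0 86 0 0 0 / 0 0 0 0 0 / 0 0 0 0 0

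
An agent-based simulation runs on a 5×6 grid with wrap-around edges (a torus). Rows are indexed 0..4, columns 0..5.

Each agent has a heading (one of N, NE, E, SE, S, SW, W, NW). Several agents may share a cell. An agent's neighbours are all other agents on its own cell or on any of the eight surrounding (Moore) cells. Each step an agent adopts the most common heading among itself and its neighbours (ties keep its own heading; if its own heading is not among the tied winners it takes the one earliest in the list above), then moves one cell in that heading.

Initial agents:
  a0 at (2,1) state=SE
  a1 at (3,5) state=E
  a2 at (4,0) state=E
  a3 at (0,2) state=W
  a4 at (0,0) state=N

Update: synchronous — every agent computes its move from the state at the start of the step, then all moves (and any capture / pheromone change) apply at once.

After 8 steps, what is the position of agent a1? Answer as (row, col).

(3, 1)

t=1: a0@(3,2):SE a1@(3,0):E a2@(4,1):E a3@(0,1):W a4@(4,0):N
t=2: a0@(4,3):SE a1@(3,1):E a2@(4,2):E a3@(0,0):W a4@(4,1):E
t=3: a0@(0,4):SE a1@(3,2):E a2@(4,3):E a3@(0,5):W a4@(4,2):E
t=4: a0@(1,5):SE a1@(3,3):E a2@(4,4):E a3@(0,4):W a4@(4,3):E
t=5: a0@(2,0):SE a1@(3,4):E a2@(4,5):E a3@(0,5):E a4@(4,4):E
t=6: a0@(3,1):SE a1@(3,5):E a2@(4,0):E a3@(0,0):E a4@(4,5):E
t=7: a0@(4,2):SE a1@(3,0):E a2@(4,1):E a3@(0,1):E a4@(4,0):E
t=8: a0@(4,3):E a1@(3,1):E a2@(4,2):E a3@(0,2):E a4@(4,1):E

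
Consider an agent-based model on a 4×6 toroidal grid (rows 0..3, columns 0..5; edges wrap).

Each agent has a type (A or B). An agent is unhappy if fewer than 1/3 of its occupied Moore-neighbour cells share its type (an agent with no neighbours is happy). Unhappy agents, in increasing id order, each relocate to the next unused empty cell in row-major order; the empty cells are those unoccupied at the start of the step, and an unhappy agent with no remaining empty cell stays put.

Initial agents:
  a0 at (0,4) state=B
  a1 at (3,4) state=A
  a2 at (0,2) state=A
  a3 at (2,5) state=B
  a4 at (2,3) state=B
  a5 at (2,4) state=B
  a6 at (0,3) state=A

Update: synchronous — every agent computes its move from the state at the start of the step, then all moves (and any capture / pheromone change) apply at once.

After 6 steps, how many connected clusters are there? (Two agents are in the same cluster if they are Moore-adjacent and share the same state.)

3

t=1: a0@(0,0):B a1@(0,1):A a2@(0,2):A a3@(2,5):B a4@(2,3):B a5@(2,4):B a6@(0,3):A
t=2: a0@(0,4):B a1@(0,1):A a2@(0,2):A a3@(2,5):B a4@(2,3):B a5@(2,4):B a6@(0,3):A
t=3: a0@(0,0):B a1@(0,1):A a2@(0,2):A a3@(2,5):B a4@(2,3):B a5@(2,4):B a6@(0,3):A
t=4: a0@(0,4):B a1@(0,1):A a2@(0,2):A a3@(2,5):B a4@(2,3):B a5@(2,4):B a6@(0,3):A
t=5: a0@(0,0):B a1@(0,1):A a2@(0,2):A a3@(2,5):B a4@(2,3):B a5@(2,4):B a6@(0,3):A
t=6: a0@(0,4):B a1@(0,1):A a2@(0,2):A a3@(2,5):B a4@(2,3):B a5@(2,4):B a6@(0,3):A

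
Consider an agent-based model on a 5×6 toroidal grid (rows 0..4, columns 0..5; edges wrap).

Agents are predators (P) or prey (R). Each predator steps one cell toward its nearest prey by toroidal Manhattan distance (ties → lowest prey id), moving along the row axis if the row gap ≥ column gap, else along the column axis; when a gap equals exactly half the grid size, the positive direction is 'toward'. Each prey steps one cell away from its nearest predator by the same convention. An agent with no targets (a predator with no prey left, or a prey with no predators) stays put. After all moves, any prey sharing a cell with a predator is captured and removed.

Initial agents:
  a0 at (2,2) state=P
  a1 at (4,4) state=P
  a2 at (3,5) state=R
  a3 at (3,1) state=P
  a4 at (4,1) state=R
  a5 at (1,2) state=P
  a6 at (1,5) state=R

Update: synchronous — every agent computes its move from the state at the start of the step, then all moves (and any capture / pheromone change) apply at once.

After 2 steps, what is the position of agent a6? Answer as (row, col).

t=1: a0@(3,2):P a1@(3,4):P a2@(2,5):R a3@(4,1):P a4@(0,1):R a5@(0,2):P a6@(2,5):R
t=2: a0@(4,2):P a1@(2,4):P a2@(1,5):R a3@(0,1):P a4@(1,1):R a5@(0,1):P a6@(1,5):R

(1, 5)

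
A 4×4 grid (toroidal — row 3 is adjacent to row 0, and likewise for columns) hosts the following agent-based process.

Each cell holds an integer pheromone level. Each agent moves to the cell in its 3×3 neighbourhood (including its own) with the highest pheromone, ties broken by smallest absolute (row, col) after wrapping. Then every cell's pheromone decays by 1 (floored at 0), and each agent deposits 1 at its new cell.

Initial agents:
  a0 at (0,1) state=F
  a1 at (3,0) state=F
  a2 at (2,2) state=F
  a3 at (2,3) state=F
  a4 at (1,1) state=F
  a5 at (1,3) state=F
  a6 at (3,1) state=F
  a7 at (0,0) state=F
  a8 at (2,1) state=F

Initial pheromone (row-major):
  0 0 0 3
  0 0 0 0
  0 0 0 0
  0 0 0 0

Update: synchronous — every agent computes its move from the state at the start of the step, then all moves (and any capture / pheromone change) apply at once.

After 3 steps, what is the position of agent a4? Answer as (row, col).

(0, 3)

t=1: a0@(0,0) a1@(0,3) a2@(1,1) a3@(1,0) a4@(0,0) a5@(0,3) a6@(0,0) a7@(0,3) a8@(1,0) | pheromone: 3 0 0 5 / 2 1 0 0 / 0 0 0 0 / 0 0 0 0
t=2: a0@(0,3) a1@(0,3) a2@(0,0) a3@(0,3) a4@(0,3) a5@(0,3) a6@(0,3) a7@(0,3) a8@(0,3) | pheromone: 3 0 0 12 / 1 0 0 0 / 0 0 0 0 / 0 0 0 0
t=3: a0@(0,3) a1@(0,3) a2@(0,3) a3@(0,3) a4@(0,3) a5@(0,3) a6@(0,3) a7@(0,3) a8@(0,3) | pheromone: 2 0 0 20 / 0 0 0 0 / 0 0 0 0 / 0 0 0 0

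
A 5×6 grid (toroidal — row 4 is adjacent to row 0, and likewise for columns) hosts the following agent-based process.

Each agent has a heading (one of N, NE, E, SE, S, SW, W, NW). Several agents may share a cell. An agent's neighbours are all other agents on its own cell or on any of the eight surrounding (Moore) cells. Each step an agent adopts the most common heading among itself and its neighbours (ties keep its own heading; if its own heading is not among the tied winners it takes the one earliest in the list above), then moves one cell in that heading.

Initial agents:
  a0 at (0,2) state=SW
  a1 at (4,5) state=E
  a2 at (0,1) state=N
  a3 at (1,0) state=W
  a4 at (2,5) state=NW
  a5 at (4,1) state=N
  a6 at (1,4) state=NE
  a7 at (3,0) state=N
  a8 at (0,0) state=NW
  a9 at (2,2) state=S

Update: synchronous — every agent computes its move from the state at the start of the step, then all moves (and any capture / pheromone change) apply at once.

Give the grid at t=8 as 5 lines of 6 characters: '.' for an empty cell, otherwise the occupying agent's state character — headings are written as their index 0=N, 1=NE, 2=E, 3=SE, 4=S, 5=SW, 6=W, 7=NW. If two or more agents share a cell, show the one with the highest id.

0.....
.00...
000...
.0....
...7..

t=1: a0@(4,2):N a1@(4,0):E a2@(4,1):N a3@(0,5):NW a4@(1,4):NW a5@(3,1):N a6@(0,5):NE a7@(2,0):N a8@(4,0):N a9@(3,2):S
t=2: a0@(3,2):N a1@(3,0):N a2@(3,1):N a3@(4,4):NW a4@(0,3):NW a5@(2,1):N a6@(4,4):NW a7@(1,0):N a8@(3,0):N a9@(2,2):N
t=3: a0@(2,2):N a1@(2,0):N a2@(2,1):N a3@(3,3):NW a4@(4,2):NW a5@(1,1):N a6@(3,3):NW a7@(0,0):N a8@(2,0):N a9@(1,2):N
t=4: a0@(1,2):N a1@(1,0):N a2@(1,1):N a3@(2,2):NW a4@(3,1):NW a5@(0,1):N a6@(2,2):NW a7@(4,0):N a8@(1,0):N a9@(0,2):N
t=5: a0@(0,2):N a1@(0,0):N a2@(0,1):N a3@(1,1):NW a4@(2,0):NW a5@(4,1):N a6@(1,1):NW a7@(3,0):N a8@(0,0):N a9@(4,2):N
t=6: a0@(4,2):N a1@(4,0):N a2@(4,1):N a3@(0,1):N a4@(1,5):NW a5@(3,1):N a6@(0,1):N a7@(2,0):N a8@(4,0):N a9@(3,2):N
t=7: a0@(3,2):N a1@(3,0):N a2@(3,1):N a3@(4,1):N a4@(0,4):NW a5@(2,1):N a6@(4,1):N a7@(1,0):N a8@(3,0):N a9@(2,2):N
t=8: a0@(2,2):N a1@(2,0):N a2@(2,1):N a3@(3,1):N a4@(4,3):NW a5@(1,1):N a6@(3,1):N a7@(0,0):N a8@(2,0):N a9@(1,2):N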